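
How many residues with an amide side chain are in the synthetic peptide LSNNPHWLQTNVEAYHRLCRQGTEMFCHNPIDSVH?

Only N (asparagine) and Q (glutamine) carry a side-chain carboxamide.
Matching residues: N3, N4, Q9, N11, Q21, N29.

6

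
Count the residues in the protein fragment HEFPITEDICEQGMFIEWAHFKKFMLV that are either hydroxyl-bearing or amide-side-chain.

Hydroxyl-bearing: S, T, Y. Amide-side-chain: N, Q.
Hydroxyl-bearing residues here: T6 (1).
Amide-side-chain residues here: Q12 (1).
The two groups share no amino acid, so total = 1 + 1 = 2.

2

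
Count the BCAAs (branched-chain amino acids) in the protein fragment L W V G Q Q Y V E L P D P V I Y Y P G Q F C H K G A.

6

The BCAAs are Val, Leu, and Ile — aliphatic side chains with a branch point.
Matching residues: L1, V3, V8, L10, V14, I15.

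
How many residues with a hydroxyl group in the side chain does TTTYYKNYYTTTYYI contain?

S, T, and Y are the three residues with a side-chain hydroxyl.
Matching residues: T1, T2, T3, Y4, Y5, Y8, Y9, T10, T11, T12, Y13, Y14.

12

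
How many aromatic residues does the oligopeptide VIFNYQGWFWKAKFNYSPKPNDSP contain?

F, W, and Y each carry an aromatic ring on the side chain.
Matching residues: F3, Y5, W8, F9, W10, F14, Y16.

7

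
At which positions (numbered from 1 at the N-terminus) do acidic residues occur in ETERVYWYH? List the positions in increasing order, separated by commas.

The acidic residues are Asp (D) and Glu (E), whose side chains end in a carboxylate group.
Matching residues: E1, E3.

1, 3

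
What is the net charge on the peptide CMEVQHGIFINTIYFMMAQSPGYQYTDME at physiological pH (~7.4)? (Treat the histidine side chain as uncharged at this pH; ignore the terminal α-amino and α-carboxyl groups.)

-3

Near pH 7.4, K and R contribute +1 each, D and E contribute −1 each, and every other side chain (His included, as stated) is uncharged.
Positive (K, R): none → +0.
Negative (D, E): E3, D27, E29 → −3.
Net charge = (+0) + (−3) = −3.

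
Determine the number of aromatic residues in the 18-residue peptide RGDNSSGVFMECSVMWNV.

Phenylalanine (F), tryptophan (W), and tyrosine (Y) have aromatic ring side chains.
Matching residues: F9, W16.

2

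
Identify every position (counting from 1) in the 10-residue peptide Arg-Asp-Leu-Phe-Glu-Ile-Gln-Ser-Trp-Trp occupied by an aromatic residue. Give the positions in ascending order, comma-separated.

4, 9, 10

F, W, and Y each carry an aromatic ring on the side chain.
Matching residues: Phe4, Trp9, Trp10.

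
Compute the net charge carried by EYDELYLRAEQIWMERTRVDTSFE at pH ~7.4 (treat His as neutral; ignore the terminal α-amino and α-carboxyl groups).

Near pH 7.4, K and R contribute +1 each, D and E contribute −1 each, and every other side chain (His included, as stated) is uncharged.
Positive (K, R): R8, R16, R18 → +3.
Negative (D, E): E1, D3, E4, E10, E15, D20, E24 → −7.
Net charge = (+3) + (−7) = −4.

-4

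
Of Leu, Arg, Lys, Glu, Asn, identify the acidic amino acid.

Glu

Aspartate (D) and glutamate (E) have carboxylic-acid side chains and are the acidic amino acids.
Of the listed options, only Glu belongs to this group.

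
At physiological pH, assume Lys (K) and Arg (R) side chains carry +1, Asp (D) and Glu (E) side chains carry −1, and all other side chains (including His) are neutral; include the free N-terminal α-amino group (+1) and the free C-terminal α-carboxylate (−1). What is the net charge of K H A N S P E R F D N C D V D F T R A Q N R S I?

0

Positive (K, R): K1, R8, R18, R22 → +4.
Negative (D, E): E7, D10, D13, D15 → −4.
The N-terminus (+1) and C-terminus (−1) cancel.
Net charge = (+4) + (−4) = 0.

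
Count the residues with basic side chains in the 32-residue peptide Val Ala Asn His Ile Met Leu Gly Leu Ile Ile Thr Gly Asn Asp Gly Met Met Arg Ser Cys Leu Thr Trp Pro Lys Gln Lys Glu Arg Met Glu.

Lysine (K), arginine (R), and histidine (H) have basic, nitrogen-containing side chains.
Matching residues: His4, Arg19, Lys26, Lys28, Arg30.

5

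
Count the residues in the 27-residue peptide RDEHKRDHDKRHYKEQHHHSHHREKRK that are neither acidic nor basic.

Acidic: D, E. Basic: K, R, H. All other residues are neither.
Matching residues: Y13, Q16, S20.

3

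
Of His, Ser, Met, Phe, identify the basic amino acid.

His

The basic amino acids are Lys (K), Arg (R), and His (H).
Of the listed options, only His belongs to this group.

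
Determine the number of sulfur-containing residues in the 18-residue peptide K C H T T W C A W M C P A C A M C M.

Cysteine (C, thiol) and methionine (M, thioether) are the two sulfur-containing amino acids.
Matching residues: C2, C7, M10, C11, C14, M16, C17, M18.

8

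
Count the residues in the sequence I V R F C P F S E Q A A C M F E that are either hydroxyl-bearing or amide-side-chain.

Hydroxyl-bearing: S, T, Y. Amide-side-chain: N, Q.
Hydroxyl-bearing residues here: S8 (1).
Amide-side-chain residues here: Q10 (1).
The two groups share no amino acid, so total = 1 + 1 = 2.

2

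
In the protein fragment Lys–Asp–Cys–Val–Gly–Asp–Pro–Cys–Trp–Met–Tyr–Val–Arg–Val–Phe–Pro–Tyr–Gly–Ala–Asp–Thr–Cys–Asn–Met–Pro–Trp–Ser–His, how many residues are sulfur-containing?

The sulfur-bearing residues are cysteine (–SH) and methionine (–S–CH₃).
Matching residues: Cys3, Cys8, Met10, Cys22, Met24.

5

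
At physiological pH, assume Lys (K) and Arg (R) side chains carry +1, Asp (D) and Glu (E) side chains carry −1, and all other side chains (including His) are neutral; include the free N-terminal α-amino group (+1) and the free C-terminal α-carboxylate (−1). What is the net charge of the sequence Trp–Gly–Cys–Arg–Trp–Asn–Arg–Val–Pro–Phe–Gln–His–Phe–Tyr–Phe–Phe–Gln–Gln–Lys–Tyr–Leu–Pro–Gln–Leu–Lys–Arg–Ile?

+5

Positive (K, R): Arg4, Arg7, Lys19, Lys25, Arg26 → +5.
Negative (D, E): none → −0.
The N-terminus (+1) and C-terminus (−1) cancel.
Net charge = (+5) + (−0) = +5.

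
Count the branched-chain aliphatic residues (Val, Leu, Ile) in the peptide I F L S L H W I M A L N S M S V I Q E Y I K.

Matching residues: I1, L3, L5, I8, L11, V16, I17, I21.

8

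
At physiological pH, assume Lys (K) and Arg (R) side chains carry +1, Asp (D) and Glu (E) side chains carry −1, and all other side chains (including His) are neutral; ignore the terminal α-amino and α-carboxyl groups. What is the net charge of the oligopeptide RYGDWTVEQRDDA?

-2

Positive (K, R): R1, R10 → +2.
Negative (D, E): D4, E8, D11, D12 → −4.
Net charge = (+2) + (−4) = −2.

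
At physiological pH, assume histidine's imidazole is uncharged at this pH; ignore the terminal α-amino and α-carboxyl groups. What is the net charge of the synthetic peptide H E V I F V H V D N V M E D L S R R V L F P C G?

Near pH 7.4, K and R contribute +1 each, D and E contribute −1 each, and every other side chain (His included, as stated) is uncharged.
Positive (K, R): R17, R18 → +2.
Negative (D, E): E2, D9, E13, D14 → −4.
Net charge = (+2) + (−4) = −2.

-2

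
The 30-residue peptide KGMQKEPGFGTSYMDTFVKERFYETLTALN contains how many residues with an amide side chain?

2

Only N (asparagine) and Q (glutamine) carry a side-chain carboxamide.
Matching residues: Q4, N30.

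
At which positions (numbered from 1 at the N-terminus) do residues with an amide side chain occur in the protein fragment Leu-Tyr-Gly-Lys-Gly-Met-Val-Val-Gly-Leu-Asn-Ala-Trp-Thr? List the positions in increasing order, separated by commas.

Only N (asparagine) and Q (glutamine) carry a side-chain carboxamide.
Matching residues: Asn11.

11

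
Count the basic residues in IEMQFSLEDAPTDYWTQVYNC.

0

The basic amino acids are Lys (K), Arg (R), and His (H).
None of the 21 residues belong to this group.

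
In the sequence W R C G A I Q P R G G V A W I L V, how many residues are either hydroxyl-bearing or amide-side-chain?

1

Hydroxyl-bearing: S, T, Y. Amide-side-chain: N, Q.
Hydroxyl-bearing residues here: none (0).
Amide-side-chain residues here: Q7 (1).
The two groups share no amino acid, so total = 0 + 1 = 1.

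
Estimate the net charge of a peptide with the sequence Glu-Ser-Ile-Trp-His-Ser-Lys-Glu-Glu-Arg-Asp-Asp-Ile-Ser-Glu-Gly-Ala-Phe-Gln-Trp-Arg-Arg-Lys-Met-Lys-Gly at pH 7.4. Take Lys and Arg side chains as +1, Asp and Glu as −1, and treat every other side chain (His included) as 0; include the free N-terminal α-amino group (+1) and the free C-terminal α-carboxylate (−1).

0

Positive (K, R): Lys7, Arg10, Arg21, Arg22, Lys23, Lys25 → +6.
Negative (D, E): Glu1, Glu8, Glu9, Asp11, Asp12, Glu15 → −6.
The N-terminus (+1) and C-terminus (−1) cancel.
Net charge = (+6) + (−6) = 0.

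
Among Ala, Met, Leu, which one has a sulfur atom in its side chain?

The sulfur-bearing residues are cysteine (–SH) and methionine (–S–CH₃).
Of the listed options, only Met belongs to this group.

Met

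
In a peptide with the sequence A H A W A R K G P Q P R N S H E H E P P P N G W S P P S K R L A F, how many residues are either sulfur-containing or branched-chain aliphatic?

Sulfur-containing: C, M. Branched-chain aliphatic: I, L, V.
Sulfur-containing residues here: none (0).
Branched-chain aliphatic residues here: L31 (1).
The two groups share no amino acid, so total = 0 + 1 = 1.

1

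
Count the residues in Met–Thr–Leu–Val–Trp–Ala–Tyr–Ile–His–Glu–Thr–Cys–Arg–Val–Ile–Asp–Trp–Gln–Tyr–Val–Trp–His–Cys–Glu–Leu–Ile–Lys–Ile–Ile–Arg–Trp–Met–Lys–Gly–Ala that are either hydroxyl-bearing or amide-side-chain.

Hydroxyl-bearing: S, T, Y. Amide-side-chain: N, Q.
Hydroxyl-bearing residues here: Thr2, Tyr7, Thr11, Tyr19 (4).
Amide-side-chain residues here: Gln18 (1).
The two groups share no amino acid, so total = 4 + 1 = 5.

5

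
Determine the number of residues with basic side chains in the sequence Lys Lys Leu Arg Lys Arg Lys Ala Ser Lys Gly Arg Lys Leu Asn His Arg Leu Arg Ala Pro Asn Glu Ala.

12

Lysine (K), arginine (R), and histidine (H) have basic, nitrogen-containing side chains.
Matching residues: Lys1, Lys2, Arg4, Lys5, Arg6, Lys7, Lys10, Arg12, Lys13, His16, Arg17, Arg19.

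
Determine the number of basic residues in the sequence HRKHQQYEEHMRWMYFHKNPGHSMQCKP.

10

Lysine (K), arginine (R), and histidine (H) have basic, nitrogen-containing side chains.
Matching residues: H1, R2, K3, H4, H10, R12, H17, K18, H22, K27.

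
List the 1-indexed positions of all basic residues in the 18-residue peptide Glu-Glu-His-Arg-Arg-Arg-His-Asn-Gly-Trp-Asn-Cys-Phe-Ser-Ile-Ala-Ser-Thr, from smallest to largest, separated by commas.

3, 4, 5, 6, 7

Lysine (K), arginine (R), and histidine (H) have basic, nitrogen-containing side chains.
Matching residues: His3, Arg4, Arg5, Arg6, His7.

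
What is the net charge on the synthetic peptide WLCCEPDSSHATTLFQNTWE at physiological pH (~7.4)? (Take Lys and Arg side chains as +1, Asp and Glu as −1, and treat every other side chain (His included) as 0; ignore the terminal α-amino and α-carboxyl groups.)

-3

Positive (K, R): none → +0.
Negative (D, E): E5, D7, E20 → −3.
Net charge = (+0) + (−3) = −3.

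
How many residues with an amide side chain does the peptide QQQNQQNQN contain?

9

The amide-side-chain residues are Asn (N) and Gln (Q).
Matching residues: Q1, Q2, Q3, N4, Q5, Q6, N7, Q8, N9.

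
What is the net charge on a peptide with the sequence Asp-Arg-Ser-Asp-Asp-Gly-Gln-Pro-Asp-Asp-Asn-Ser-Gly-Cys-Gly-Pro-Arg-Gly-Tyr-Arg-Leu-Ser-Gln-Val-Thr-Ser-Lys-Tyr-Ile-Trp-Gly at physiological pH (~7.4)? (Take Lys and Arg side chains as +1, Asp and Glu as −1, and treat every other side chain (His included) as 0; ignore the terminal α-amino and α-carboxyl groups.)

Positive (K, R): Arg2, Arg17, Arg20, Lys27 → +4.
Negative (D, E): Asp1, Asp4, Asp5, Asp9, Asp10 → −5.
Net charge = (+4) + (−5) = −1.

-1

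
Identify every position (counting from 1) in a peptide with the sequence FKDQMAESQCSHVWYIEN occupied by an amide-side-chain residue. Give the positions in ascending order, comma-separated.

4, 9, 18

Asparagine (N) and glutamine (Q) have uncharged amide side chains.
Matching residues: Q4, Q9, N18.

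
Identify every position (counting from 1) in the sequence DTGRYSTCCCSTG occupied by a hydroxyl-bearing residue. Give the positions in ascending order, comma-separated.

2, 5, 6, 7, 11, 12

Matching residues: T2, Y5, S6, T7, S11, T12.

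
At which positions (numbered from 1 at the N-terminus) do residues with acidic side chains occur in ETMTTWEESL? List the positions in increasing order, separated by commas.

The acidic residues are Asp (D) and Glu (E), whose side chains end in a carboxylate group.
Matching residues: E1, E7, E8.

1, 7, 8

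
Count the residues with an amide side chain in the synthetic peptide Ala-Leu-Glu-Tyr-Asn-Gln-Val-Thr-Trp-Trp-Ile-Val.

2

The amide-side-chain residues are Asn (N) and Gln (Q).
Matching residues: Asn5, Gln6.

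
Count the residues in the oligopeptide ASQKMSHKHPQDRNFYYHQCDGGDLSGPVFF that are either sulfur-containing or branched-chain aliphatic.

Sulfur-containing: C, M. Branched-chain aliphatic: I, L, V.
Sulfur-containing residues here: M5, C20 (2).
Branched-chain aliphatic residues here: L25, V29 (2).
The two groups share no amino acid, so total = 2 + 2 = 4.

4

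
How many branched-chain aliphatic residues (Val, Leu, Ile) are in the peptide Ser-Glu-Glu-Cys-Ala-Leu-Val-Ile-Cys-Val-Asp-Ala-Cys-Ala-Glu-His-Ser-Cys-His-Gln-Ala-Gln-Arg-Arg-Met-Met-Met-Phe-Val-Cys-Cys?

5

Matching residues: Leu6, Val7, Ile8, Val10, Val29.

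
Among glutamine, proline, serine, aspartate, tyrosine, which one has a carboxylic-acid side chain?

Aspartate (D) and glutamate (E) have carboxylic-acid side chains and are the acidic amino acids.
Of the listed options, only aspartate belongs to this group.

aspartate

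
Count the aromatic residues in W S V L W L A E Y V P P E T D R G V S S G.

3

F, W, and Y each carry an aromatic ring on the side chain.
Matching residues: W1, W5, Y9.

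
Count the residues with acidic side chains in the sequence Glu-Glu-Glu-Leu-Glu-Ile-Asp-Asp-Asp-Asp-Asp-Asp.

10

The acidic residues are Asp (D) and Glu (E), whose side chains end in a carboxylate group.
Matching residues: Glu1, Glu2, Glu3, Glu5, Asp7, Asp8, Asp9, Asp10, Asp11, Asp12.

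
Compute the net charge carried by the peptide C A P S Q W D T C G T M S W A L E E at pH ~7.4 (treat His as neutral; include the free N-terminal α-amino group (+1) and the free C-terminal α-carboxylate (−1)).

-3

The side chains ionized at physiological pH are Lys/Arg (+1) and Asp/Glu (−1); with His treated as neutral, nothing else contributes.
Positive (K, R): none → +0.
Negative (D, E): D7, E17, E18 → −3.
The N-terminus (+1) and C-terminus (−1) cancel.
Net charge = (+0) + (−3) = −3.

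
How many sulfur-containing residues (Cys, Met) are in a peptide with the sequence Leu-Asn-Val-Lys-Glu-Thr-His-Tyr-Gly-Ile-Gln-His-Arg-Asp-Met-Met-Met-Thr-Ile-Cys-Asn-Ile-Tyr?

Matching residues: Met15, Met16, Met17, Cys20.

4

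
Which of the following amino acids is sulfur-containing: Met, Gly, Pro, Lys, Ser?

Met

Cysteine (C, thiol) and methionine (M, thioether) are the two sulfur-containing amino acids.
Of the listed options, only Met belongs to this group.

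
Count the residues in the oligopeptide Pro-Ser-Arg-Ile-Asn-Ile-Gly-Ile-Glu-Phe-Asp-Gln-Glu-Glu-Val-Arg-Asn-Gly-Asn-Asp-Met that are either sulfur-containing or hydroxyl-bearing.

Sulfur-containing: C, M. Hydroxyl-bearing: S, T, Y.
Sulfur-containing residues here: Met21 (1).
Hydroxyl-bearing residues here: Ser2 (1).
The two groups share no amino acid, so total = 1 + 1 = 2.

2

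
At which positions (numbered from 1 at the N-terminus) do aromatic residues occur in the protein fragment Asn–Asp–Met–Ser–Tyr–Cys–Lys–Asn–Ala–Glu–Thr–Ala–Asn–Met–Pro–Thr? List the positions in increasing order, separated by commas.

5

Phenylalanine (F), tryptophan (W), and tyrosine (Y) have aromatic ring side chains.
Matching residues: Tyr5.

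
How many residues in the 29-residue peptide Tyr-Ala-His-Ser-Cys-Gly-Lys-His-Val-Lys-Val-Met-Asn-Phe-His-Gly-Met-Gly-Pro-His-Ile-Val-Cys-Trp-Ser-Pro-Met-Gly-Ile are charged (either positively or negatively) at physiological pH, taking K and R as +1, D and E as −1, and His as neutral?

Charged side chains at pH ~7.4: K, R (positive); D, E (negative).
Matching residues: Lys7, Lys10.

2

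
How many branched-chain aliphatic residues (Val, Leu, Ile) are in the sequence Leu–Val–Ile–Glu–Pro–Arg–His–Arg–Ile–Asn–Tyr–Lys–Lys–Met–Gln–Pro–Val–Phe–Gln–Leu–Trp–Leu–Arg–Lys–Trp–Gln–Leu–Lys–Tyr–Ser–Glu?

Matching residues: Leu1, Val2, Ile3, Ile9, Val17, Leu20, Leu22, Leu27.

8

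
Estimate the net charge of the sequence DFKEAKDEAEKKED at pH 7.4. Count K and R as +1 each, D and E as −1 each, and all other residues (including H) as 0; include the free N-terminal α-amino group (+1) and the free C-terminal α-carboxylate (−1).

Positive (K, R): K3, K6, K11, K12 → +4.
Negative (D, E): D1, E4, D7, E8, E10, E13, D14 → −7.
The N-terminus (+1) and C-terminus (−1) cancel.
Net charge = (+4) + (−7) = −3.

-3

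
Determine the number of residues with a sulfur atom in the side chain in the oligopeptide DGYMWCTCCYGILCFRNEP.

The sulfur-bearing residues are cysteine (–SH) and methionine (–S–CH₃).
Matching residues: M4, C6, C8, C9, C14.

5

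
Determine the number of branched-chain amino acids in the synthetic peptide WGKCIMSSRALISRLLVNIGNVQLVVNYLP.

The BCAAs are Val, Leu, and Ile — aliphatic side chains with a branch point.
Matching residues: I5, L11, I12, L15, L16, V17, I19, V22, L24, V25, V26, L29.

12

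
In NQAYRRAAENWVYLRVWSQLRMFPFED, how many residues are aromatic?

Phenylalanine (F), tryptophan (W), and tyrosine (Y) have aromatic ring side chains.
Matching residues: Y4, W11, Y13, W17, F23, F25.

6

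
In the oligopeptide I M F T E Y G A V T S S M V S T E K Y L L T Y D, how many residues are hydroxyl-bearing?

10

The –OH-bearing residues are Ser, Thr (aliphatic alcohols), and Tyr (phenol).
Matching residues: T4, Y6, T10, S11, S12, S15, T16, Y19, T22, Y23.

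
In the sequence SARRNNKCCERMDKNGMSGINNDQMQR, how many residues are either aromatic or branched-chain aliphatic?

Aromatic: F, W, Y. Branched-chain aliphatic: I, L, V.
Aromatic residues here: none (0).
Branched-chain aliphatic residues here: I20 (1).
The two groups share no amino acid, so total = 0 + 1 = 1.

1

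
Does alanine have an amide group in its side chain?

No

Only N (asparagine) and Q (glutamine) carry a side-chain carboxamide.
Alanine is not in this group.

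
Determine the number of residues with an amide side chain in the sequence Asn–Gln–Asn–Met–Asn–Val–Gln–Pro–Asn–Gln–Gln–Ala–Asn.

Only N (asparagine) and Q (glutamine) carry a side-chain carboxamide.
Matching residues: Asn1, Gln2, Asn3, Asn5, Gln7, Asn9, Gln10, Gln11, Asn13.

9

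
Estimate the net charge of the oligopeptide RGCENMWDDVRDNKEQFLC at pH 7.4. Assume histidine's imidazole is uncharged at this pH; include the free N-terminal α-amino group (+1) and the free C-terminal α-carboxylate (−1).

Near pH 7.4, K and R contribute +1 each, D and E contribute −1 each, and every other side chain (His included, as stated) is uncharged.
Positive (K, R): R1, R11, K14 → +3.
Negative (D, E): E4, D8, D9, D12, E15 → −5.
The N-terminus (+1) and C-terminus (−1) cancel.
Net charge = (+3) + (−5) = −2.

-2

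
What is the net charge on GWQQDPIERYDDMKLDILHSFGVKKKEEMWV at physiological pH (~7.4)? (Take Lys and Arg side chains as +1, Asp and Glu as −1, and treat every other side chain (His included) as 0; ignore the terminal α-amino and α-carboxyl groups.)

-2

Positive (K, R): R9, K14, K24, K25, K26 → +5.
Negative (D, E): D5, E8, D11, D12, D16, E27, E28 → −7.
Net charge = (+5) + (−7) = −2.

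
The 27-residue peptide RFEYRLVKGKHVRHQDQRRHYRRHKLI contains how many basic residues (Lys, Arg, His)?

Matching residues: R1, R5, K8, K10, H11, R13, H14, R18, R19, H20, R22, R23, H24, K25.

14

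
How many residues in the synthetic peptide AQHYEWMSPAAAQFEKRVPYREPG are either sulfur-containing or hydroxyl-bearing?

4

Sulfur-containing: C, M. Hydroxyl-bearing: S, T, Y.
Sulfur-containing residues here: M7 (1).
Hydroxyl-bearing residues here: Y4, S8, Y20 (3).
The two groups share no amino acid, so total = 1 + 3 = 4.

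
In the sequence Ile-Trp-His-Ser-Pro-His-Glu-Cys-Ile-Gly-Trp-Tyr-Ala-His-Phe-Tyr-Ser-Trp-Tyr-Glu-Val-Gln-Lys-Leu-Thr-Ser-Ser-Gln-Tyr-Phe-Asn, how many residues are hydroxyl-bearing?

9

The –OH-bearing residues are Ser, Thr (aliphatic alcohols), and Tyr (phenol).
Matching residues: Ser4, Tyr12, Tyr16, Ser17, Tyr19, Thr25, Ser26, Ser27, Tyr29.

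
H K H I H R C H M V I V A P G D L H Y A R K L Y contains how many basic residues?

9

Lysine (K), arginine (R), and histidine (H) have basic, nitrogen-containing side chains.
Matching residues: H1, K2, H3, H5, R6, H8, H18, R21, K22.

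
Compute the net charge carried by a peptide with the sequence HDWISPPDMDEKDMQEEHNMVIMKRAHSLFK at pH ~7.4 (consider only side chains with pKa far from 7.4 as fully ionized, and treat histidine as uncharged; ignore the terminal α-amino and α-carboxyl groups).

-3

Near pH 7.4, K and R contribute +1 each, D and E contribute −1 each, and every other side chain (His included, as stated) is uncharged.
Positive (K, R): K12, K24, R25, K31 → +4.
Negative (D, E): D2, D8, D10, E11, D13, E16, E17 → −7.
Net charge = (+4) + (−7) = −3.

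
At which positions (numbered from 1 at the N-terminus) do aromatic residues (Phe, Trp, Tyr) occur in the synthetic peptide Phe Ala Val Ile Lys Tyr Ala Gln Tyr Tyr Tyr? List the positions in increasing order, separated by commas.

Matching residues: Phe1, Tyr6, Tyr9, Tyr10, Tyr11.

1, 6, 9, 10, 11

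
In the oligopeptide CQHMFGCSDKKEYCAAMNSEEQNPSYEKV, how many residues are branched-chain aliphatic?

1

Valine (V), leucine (L), and isoleucine (I) are the branched-chain amino acids.
Matching residues: V29.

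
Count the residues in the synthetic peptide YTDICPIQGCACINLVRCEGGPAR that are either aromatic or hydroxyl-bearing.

Aromatic: F, W, Y. Hydroxyl-bearing: S, T, Y.
Aromatic residues here: Y1 (1).
Hydroxyl-bearing residues here: Y1, T2 (2).
Y is in both groups, so the 1 Y residue must not be double-counted.
Total = 1 + 2 − 1 = 2.

2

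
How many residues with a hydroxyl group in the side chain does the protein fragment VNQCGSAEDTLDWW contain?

S, T, and Y are the three residues with a side-chain hydroxyl.
Matching residues: S6, T10.

2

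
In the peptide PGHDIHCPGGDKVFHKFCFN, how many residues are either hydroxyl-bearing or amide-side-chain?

Hydroxyl-bearing: S, T, Y. Amide-side-chain: N, Q.
Hydroxyl-bearing residues here: none (0).
Amide-side-chain residues here: N20 (1).
The two groups share no amino acid, so total = 0 + 1 = 1.

1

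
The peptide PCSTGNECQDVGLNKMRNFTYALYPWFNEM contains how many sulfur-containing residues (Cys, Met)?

4

Matching residues: C2, C8, M16, M30.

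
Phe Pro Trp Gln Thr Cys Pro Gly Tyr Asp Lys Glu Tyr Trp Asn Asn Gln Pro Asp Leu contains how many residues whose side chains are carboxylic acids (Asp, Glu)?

Matching residues: Asp10, Glu12, Asp19.

3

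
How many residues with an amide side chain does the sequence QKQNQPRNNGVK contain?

The amide-side-chain residues are Asn (N) and Gln (Q).
Matching residues: Q1, Q3, N4, Q5, N8, N9.

6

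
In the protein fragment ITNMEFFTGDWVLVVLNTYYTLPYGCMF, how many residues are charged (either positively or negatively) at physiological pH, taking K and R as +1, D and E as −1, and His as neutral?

Charged side chains at pH ~7.4: K, R (positive); D, E (negative).
Matching residues: E5, D10.

2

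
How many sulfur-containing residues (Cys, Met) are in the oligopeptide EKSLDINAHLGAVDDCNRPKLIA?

1

Matching residues: C16.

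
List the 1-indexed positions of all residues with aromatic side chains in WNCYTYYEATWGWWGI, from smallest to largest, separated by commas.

Phenylalanine (F), tryptophan (W), and tyrosine (Y) have aromatic ring side chains.
Matching residues: W1, Y4, Y6, Y7, W11, W13, W14.

1, 4, 6, 7, 11, 13, 14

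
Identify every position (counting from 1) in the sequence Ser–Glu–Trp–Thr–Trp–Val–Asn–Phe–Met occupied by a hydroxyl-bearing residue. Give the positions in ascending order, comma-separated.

1, 4

The –OH-bearing residues are Ser, Thr (aliphatic alcohols), and Tyr (phenol).
Matching residues: Ser1, Thr4.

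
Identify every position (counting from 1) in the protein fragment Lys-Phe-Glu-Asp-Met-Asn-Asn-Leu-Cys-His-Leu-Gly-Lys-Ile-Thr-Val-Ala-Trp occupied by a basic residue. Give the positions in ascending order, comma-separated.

The basic amino acids are Lys (K), Arg (R), and His (H).
Matching residues: Lys1, His10, Lys13.

1, 10, 13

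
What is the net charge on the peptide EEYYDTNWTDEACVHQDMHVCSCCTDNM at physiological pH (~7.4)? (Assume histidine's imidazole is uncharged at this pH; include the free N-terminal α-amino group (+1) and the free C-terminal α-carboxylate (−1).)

-7

At pH ~7.4 the Lys and Arg side chains are protonated (+1), the Asp and Glu side chains are deprotonated (−1), and with His taken as neutral all other side chains carry no charge.
Positive (K, R): none → +0.
Negative (D, E): E1, E2, D5, D10, E11, D17, D26 → −7.
The N-terminus (+1) and C-terminus (−1) cancel.
Net charge = (+0) + (−7) = −7.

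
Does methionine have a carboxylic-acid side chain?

No

Aspartate (D) and glutamate (E) have carboxylic-acid side chains and are the acidic amino acids.
Methionine is not in this group.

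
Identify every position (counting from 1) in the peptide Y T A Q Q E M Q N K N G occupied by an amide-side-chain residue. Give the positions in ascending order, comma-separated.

The amide-side-chain residues are Asn (N) and Gln (Q).
Matching residues: Q4, Q5, Q8, N9, N11.

4, 5, 8, 9, 11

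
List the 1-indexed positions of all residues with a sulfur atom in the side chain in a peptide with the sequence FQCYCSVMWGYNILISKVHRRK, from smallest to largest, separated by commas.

The sulfur-bearing residues are cysteine (–SH) and methionine (–S–CH₃).
Matching residues: C3, C5, M8.

3, 5, 8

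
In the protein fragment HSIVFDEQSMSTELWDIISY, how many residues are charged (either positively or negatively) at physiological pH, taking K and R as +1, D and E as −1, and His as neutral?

4

Charged side chains at pH ~7.4: K, R (positive); D, E (negative).
Matching residues: D6, E7, E13, D16.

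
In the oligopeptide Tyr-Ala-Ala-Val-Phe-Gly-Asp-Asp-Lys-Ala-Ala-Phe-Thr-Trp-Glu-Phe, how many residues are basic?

The basic amino acids are Lys (K), Arg (R), and His (H).
Matching residues: Lys9.

1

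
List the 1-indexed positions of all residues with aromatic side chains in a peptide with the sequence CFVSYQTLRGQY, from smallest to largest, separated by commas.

2, 5, 12

The aromatic amino acids are Phe (F, benzyl), Trp (W, indole), and Tyr (Y, phenol).
Matching residues: F2, Y5, Y12.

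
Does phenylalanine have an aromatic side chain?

The aromatic amino acids are Phe (F, benzyl), Trp (W, indole), and Tyr (Y, phenol).
Phenylalanine is in this group.

Yes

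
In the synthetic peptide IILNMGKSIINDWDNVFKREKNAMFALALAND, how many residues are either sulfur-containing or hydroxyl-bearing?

Sulfur-containing: C, M. Hydroxyl-bearing: S, T, Y.
Sulfur-containing residues here: M5, M24 (2).
Hydroxyl-bearing residues here: S8 (1).
The two groups share no amino acid, so total = 2 + 1 = 3.

3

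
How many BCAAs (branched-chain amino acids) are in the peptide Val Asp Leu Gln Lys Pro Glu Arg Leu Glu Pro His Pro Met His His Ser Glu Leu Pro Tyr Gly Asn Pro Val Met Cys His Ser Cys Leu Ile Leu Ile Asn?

9

V, L, and I make up the branched-chain aliphatic group.
Matching residues: Val1, Leu3, Leu9, Leu19, Val25, Leu31, Ile32, Leu33, Ile34.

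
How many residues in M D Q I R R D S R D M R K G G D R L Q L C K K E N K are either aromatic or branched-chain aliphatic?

3

Aromatic: F, W, Y. Branched-chain aliphatic: I, L, V.
Aromatic residues here: none (0).
Branched-chain aliphatic residues here: I4, L18, L20 (3).
The two groups share no amino acid, so total = 0 + 3 = 3.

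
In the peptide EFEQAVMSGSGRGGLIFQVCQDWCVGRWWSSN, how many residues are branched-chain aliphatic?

Valine (V), leucine (L), and isoleucine (I) are the branched-chain amino acids.
Matching residues: V6, L15, I16, V19, V25.

5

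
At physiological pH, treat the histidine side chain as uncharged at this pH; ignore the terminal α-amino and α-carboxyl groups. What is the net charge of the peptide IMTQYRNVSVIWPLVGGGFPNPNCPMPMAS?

+1

The side chains ionized at physiological pH are Lys/Arg (+1) and Asp/Glu (−1); with His treated as neutral, nothing else contributes.
Positive (K, R): R6 → +1.
Negative (D, E): none → −0.
Net charge = (+1) + (−0) = +1.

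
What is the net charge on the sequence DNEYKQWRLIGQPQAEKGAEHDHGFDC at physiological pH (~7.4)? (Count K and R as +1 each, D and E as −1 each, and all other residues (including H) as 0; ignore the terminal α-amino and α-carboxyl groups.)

-3

Positive (K, R): K5, R8, K17 → +3.
Negative (D, E): D1, E3, E16, E20, D22, D26 → −6.
Net charge = (+3) + (−6) = −3.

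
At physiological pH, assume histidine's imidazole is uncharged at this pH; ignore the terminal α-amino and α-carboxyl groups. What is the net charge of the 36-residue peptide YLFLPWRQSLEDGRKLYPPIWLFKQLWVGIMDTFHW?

+1

The side chains ionized at physiological pH are Lys/Arg (+1) and Asp/Glu (−1); with His treated as neutral, nothing else contributes.
Positive (K, R): R7, R14, K15, K24 → +4.
Negative (D, E): E11, D12, D32 → −3.
Net charge = (+4) + (−3) = +1.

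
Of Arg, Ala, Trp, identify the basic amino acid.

The basic amino acids are Lys (K), Arg (R), and His (H).
Of the listed options, only Arg belongs to this group.

Arg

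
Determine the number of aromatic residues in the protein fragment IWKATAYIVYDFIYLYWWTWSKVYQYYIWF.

14

Phenylalanine (F), tryptophan (W), and tyrosine (Y) have aromatic ring side chains.
Matching residues: W2, Y7, Y10, F12, Y14, Y16, W17, W18, W20, Y24, Y26, Y27, W29, F30.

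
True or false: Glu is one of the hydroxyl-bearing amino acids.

False

Serine (S), threonine (T), and tyrosine (Y) each carry a hydroxyl group on the side chain.
Glutamate is not in this group.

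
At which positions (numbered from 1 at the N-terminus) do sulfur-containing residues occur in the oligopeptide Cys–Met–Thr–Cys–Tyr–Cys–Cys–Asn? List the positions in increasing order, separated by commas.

1, 2, 4, 6, 7

The sulfur-bearing residues are cysteine (–SH) and methionine (–S–CH₃).
Matching residues: Cys1, Met2, Cys4, Cys6, Cys7.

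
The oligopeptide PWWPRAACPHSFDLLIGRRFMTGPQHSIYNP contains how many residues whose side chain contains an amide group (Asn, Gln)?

2

Matching residues: Q25, N30.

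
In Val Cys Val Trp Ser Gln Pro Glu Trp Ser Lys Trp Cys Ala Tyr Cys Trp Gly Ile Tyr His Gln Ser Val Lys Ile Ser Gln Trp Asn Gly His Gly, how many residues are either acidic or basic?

5

Acidic: D, E. Basic: H, K, R.
Acidic residues here: Glu8 (1).
Basic residues here: Lys11, His21, Lys25, His32 (4).
The two groups share no amino acid, so total = 1 + 4 = 5.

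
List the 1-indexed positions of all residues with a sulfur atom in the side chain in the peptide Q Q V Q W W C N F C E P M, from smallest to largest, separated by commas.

Cysteine (C, thiol) and methionine (M, thioether) are the two sulfur-containing amino acids.
Matching residues: C7, C10, M13.

7, 10, 13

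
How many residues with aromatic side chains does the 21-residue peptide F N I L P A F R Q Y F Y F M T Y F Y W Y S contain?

11

The aromatic amino acids are Phe (F, benzyl), Trp (W, indole), and Tyr (Y, phenol).
Matching residues: F1, F7, Y10, F11, Y12, F13, Y16, F17, Y18, W19, Y20.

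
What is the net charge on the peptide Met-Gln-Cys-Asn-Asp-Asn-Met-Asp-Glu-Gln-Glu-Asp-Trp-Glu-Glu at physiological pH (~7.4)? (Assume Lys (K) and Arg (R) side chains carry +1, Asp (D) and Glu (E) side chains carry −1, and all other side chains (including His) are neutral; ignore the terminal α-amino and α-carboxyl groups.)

-7

Positive (K, R): none → +0.
Negative (D, E): Asp5, Asp8, Glu9, Glu11, Asp12, Glu14, Glu15 → −7.
Net charge = (+0) + (−7) = −7.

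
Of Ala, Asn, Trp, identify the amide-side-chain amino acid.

Only N (asparagine) and Q (glutamine) carry a side-chain carboxamide.
Of the listed options, only Asn belongs to this group.

Asn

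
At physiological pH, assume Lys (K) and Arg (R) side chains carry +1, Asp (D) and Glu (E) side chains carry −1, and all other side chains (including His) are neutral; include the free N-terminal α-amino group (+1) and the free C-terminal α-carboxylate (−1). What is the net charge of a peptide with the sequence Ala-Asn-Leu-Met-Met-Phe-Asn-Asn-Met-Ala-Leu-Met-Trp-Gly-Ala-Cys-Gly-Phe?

Positive (K, R): none → +0.
Negative (D, E): none → −0.
The N-terminus (+1) and C-terminus (−1) cancel.
Net charge = (+0) + (−0) = 0.

0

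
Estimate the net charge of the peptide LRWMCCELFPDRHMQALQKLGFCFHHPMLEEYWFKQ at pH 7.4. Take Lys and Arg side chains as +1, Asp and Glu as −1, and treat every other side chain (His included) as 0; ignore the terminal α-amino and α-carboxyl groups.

Positive (K, R): R2, R12, K19, K35 → +4.
Negative (D, E): E7, D11, E30, E31 → −4.
Net charge = (+4) + (−4) = 0.

0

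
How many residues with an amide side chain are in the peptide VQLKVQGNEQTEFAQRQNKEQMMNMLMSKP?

9

Only N (asparagine) and Q (glutamine) carry a side-chain carboxamide.
Matching residues: Q2, Q6, N8, Q10, Q15, Q17, N18, Q21, N24.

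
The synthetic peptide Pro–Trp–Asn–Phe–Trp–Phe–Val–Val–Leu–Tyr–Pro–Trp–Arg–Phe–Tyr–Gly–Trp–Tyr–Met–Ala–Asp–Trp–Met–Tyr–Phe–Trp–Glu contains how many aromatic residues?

14

F, W, and Y each carry an aromatic ring on the side chain.
Matching residues: Trp2, Phe4, Trp5, Phe6, Tyr10, Trp12, Phe14, Tyr15, Trp17, Tyr18, Trp22, Tyr24, Phe25, Trp26.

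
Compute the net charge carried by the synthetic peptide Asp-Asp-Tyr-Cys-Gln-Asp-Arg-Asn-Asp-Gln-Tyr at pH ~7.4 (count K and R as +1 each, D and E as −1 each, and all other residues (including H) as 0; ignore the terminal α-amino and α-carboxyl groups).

Positive (K, R): Arg7 → +1.
Negative (D, E): Asp1, Asp2, Asp6, Asp9 → −4.
Net charge = (+1) + (−4) = −3.

-3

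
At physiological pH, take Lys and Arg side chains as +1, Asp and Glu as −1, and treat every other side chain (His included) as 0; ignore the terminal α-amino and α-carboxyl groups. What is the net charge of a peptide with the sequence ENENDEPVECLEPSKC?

-5

Positive (K, R): K15 → +1.
Negative (D, E): E1, E3, D5, E6, E9, E12 → −6.
Net charge = (+1) + (−6) = −5.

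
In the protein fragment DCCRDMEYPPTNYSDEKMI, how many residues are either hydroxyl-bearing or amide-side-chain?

5

Hydroxyl-bearing: S, T, Y. Amide-side-chain: N, Q.
Hydroxyl-bearing residues here: Y8, T11, Y13, S14 (4).
Amide-side-chain residues here: N12 (1).
The two groups share no amino acid, so total = 4 + 1 = 5.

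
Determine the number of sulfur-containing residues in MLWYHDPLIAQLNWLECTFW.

2

Cysteine (C, thiol) and methionine (M, thioether) are the two sulfur-containing amino acids.
Matching residues: M1, C17.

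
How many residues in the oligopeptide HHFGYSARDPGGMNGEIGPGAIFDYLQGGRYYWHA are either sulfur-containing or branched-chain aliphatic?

4

Sulfur-containing: C, M. Branched-chain aliphatic: I, L, V.
Sulfur-containing residues here: M13 (1).
Branched-chain aliphatic residues here: I17, I22, L26 (3).
The two groups share no amino acid, so total = 1 + 3 = 4.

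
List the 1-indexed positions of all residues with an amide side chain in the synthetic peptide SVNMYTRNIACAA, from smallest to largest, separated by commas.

3, 8

Asparagine (N) and glutamine (Q) have uncharged amide side chains.
Matching residues: N3, N8.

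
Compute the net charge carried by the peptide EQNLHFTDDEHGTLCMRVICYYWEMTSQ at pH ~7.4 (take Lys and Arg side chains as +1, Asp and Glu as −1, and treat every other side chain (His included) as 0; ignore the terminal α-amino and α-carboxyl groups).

-4

Positive (K, R): R17 → +1.
Negative (D, E): E1, D8, D9, E10, E24 → −5.
Net charge = (+1) + (−5) = −4.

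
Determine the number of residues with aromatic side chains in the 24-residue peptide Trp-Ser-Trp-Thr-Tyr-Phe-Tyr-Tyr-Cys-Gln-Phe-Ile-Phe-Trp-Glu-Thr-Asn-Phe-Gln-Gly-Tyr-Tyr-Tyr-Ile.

13

The aromatic amino acids are Phe (F, benzyl), Trp (W, indole), and Tyr (Y, phenol).
Matching residues: Trp1, Trp3, Tyr5, Phe6, Tyr7, Tyr8, Phe11, Phe13, Trp14, Phe18, Tyr21, Tyr22, Tyr23.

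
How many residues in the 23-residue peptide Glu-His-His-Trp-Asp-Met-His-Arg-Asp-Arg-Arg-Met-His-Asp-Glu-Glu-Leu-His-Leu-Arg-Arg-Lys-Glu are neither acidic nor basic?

5

Acidic: D, E. Basic: K, R, H. All other residues are neither.
Matching residues: Trp4, Met6, Met12, Leu17, Leu19.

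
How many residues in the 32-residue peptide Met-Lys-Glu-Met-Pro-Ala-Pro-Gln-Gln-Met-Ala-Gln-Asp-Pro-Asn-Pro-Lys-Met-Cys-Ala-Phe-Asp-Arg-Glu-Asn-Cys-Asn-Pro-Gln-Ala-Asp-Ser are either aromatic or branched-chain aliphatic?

1

Aromatic: F, W, Y. Branched-chain aliphatic: I, L, V.
Aromatic residues here: Phe21 (1).
Branched-chain aliphatic residues here: none (0).
The two groups share no amino acid, so total = 1 + 0 = 1.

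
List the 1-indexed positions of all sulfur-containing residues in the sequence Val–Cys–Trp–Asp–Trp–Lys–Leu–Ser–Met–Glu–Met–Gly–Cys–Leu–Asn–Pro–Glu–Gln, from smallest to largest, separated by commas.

2, 9, 11, 13

The sulfur-bearing residues are cysteine (–SH) and methionine (–S–CH₃).
Matching residues: Cys2, Met9, Met11, Cys13.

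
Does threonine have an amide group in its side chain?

No

Asparagine (N) and glutamine (Q) have uncharged amide side chains.
Threonine is not in this group.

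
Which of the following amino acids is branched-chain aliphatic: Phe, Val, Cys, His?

The BCAAs are Val, Leu, and Ile — aliphatic side chains with a branch point.
Of the listed options, only Val belongs to this group.

Val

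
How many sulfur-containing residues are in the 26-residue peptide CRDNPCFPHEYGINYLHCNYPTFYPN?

The sulfur-bearing residues are cysteine (–SH) and methionine (–S–CH₃).
Matching residues: C1, C6, C18.

3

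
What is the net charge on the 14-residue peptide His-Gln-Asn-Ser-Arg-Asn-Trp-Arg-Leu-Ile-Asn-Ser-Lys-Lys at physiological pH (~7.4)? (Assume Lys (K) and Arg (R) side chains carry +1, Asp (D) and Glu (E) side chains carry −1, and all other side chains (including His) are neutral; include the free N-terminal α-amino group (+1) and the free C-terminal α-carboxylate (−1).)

+4

Positive (K, R): Arg5, Arg8, Lys13, Lys14 → +4.
Negative (D, E): none → −0.
The N-terminus (+1) and C-terminus (−1) cancel.
Net charge = (+4) + (−0) = +4.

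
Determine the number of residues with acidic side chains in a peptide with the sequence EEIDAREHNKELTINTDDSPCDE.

Aspartate (D) and glutamate (E) have carboxylic-acid side chains and are the acidic amino acids.
Matching residues: E1, E2, D4, E7, E11, D17, D18, D22, E23.

9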